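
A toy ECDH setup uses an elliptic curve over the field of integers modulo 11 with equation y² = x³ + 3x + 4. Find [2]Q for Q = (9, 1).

tangent at (9, 1): λ = (3·9² + 3)/(2·1) ≡ 4/2. 2⁻¹ ≡ 6 (mod 11), so λ ≡ 4·6 ≡ 2.
  x = λ² - 9 - 9 = 4 - 18 ≡ 8; y = λ·(9 - 8) - 1 ≡ 1. → (8, 1)

(8, 1)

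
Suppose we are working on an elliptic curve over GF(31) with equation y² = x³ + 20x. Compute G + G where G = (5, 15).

tangent at (5, 15): λ = (3·5² + 20)/(2·15) ≡ 2/30. 30⁻¹ ≡ 30 (mod 31) since 30·30 = 900 ≡ 1, so λ ≡ 2·30 ≡ 29.
  x = λ² - 5 - 5 = 841 - 10 ≡ 25; y = λ·(5 - 25) - 15 ≡ 25. → (25, 25)

(25, 25)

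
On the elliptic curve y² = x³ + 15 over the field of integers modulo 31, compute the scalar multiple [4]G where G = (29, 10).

Double-and-add on 4 = (100)₂. Start with G = (29, 10) for the leading 1-bit.
double: tangent at (29, 10): λ = (3·29² + 0)/(2·10) ≡ 12/20. 20⁻¹ ≡ 14 (mod 31) since 20·14 = 280 ≡ 1, so λ ≡ 12·14 ≡ 13.
  x = λ² - 29 - 29 = 169 - 58 ≡ 18; y = λ·(29 - 18) - 10 ≡ 9. → (18, 9)
double: tangent at (18, 9): λ = (3·18² + 0)/(2·9) ≡ 11/18. 18⁻¹ ≡ 19 (mod 31), so λ ≡ 11·19 ≡ 23.
  x = λ² - 18 - 18 = 529 - 36 ≡ 28; y = λ·(18 - 28) - 9 ≡ 9. → (28, 9)

(28, 9)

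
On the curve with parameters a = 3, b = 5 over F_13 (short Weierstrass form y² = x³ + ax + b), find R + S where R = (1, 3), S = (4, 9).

(1, 3) + (4, 9). λ = (9 - 3)/(4 - 1) ≡ 6/3 mod 13. 3⁻¹ ≡ 9 (mod 13), so λ ≡ 2.
  x = λ² - 1 - 4 = 4 - 5 ≡ 12; y = λ·(1 - 12) - 3 ≡ 1. → (12, 1)

(12, 1)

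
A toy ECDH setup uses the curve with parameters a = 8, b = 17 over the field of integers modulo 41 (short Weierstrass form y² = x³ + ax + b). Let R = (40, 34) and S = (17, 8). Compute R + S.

(20, 10)

(40, 34) + (17, 8). λ = (8 - 34)/(17 - 40) ≡ 15/18 mod 41. 18⁻¹ ≡ 16 (mod 41), so λ ≡ 35.
  x = λ² - 40 - 17 = 1225 - 57 ≡ 20; y = λ·(40 - 20) - 34 ≡ 10. → (20, 10)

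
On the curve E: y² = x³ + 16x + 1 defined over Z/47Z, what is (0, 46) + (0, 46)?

(17, 43)

tangent at (0, 46): λ = (3·0² + 16)/(2·46) ≡ 16/45. 45⁻¹ ≡ 23 (mod 47) since 45·23 = 1035 ≡ 1, so λ ≡ 16·23 ≡ 39.
  x = λ² - 0 - 0 = 1521 - 0 ≡ 17; y = λ·(0 - 17) - 46 ≡ 43. → (17, 43)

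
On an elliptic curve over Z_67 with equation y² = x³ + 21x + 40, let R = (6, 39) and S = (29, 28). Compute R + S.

(6, 39) + (29, 28). λ = (28 - 39)/(29 - 6) ≡ 56/23 mod 67. 23⁻¹ ≡ 35 (mod 67), so λ ≡ 17.
  x = λ² - 6 - 29 = 289 - 35 ≡ 53; y = λ·(6 - 53) - 39 ≡ 33. → (53, 33)

(53, 33)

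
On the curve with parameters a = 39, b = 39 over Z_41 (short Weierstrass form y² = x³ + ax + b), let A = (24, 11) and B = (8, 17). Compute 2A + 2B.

First 2A:
Repeated addition: build up to 2A.
2A: tangent at (24, 11): λ = (3·24² + 39)/(2·11) ≡ 4/22. 22⁻¹ ≡ 28 (mod 41), so λ ≡ 4·28 ≡ 30.
  x = λ² - 24 - 24 = 900 - 48 ≡ 32; y = λ·(24 - 32) - 11 ≡ 36. → (32, 36)
2A = (32, 36).
Next 2B:
Repeated addition: build up to 2B.
2B: tangent at (8, 17): λ = (3·8² + 39)/(2·17) ≡ 26/34. 34⁻¹ ≡ 35 (mod 41) since 34·35 = 1190 ≡ 1, so λ ≡ 26·35 ≡ 8.
  x = λ² - 8 - 8 = 64 - 16 ≡ 7; y = λ·(8 - 7) - 17 ≡ 32. → (7, 32)
2B = (7, 32).
Finally 2A + 2B:
(32, 36) + (7, 32). λ = (32 - 36)/(7 - 32) ≡ 37/16 mod 41. 16⁻¹ ≡ 18 (mod 41), so λ ≡ 10.
  x = λ² - 32 - 7 = 100 - 39 ≡ 20; y = λ·(32 - 20) - 36 ≡ 2. → (20, 2)

(20, 2)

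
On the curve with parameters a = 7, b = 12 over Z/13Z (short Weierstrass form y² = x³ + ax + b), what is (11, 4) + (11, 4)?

(7, 12)

tangent at (11, 4): λ = (3·11² + 7)/(2·4) ≡ 6/8. 8⁻¹ ≡ 5 (mod 13), so λ ≡ 6·5 ≡ 4.
  x = λ² - 11 - 11 = 16 - 22 ≡ 7; y = λ·(11 - 7) - 4 ≡ 12. → (7, 12)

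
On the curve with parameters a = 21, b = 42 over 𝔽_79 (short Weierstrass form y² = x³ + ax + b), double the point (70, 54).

(23, 17)

tangent at (70, 54): λ = (3·70² + 21)/(2·54) ≡ 27/29. 29⁻¹ ≡ 30 (mod 79), so λ ≡ 27·30 ≡ 20.
  x = λ² - 70 - 70 = 400 - 140 ≡ 23; y = λ·(70 - 23) - 54 ≡ 17. → (23, 17)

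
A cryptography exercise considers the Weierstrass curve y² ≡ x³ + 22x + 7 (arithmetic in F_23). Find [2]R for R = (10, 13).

tangent at (10, 13): λ = (3·10² + 22)/(2·13) ≡ 0/3. 3⁻¹ ≡ 8 (mod 23), so λ ≡ 0·8 ≡ 0.
  x = λ² - 10 - 10 = 0 - 20 ≡ 3; y = λ·(10 - 3) - 13 ≡ 10. → (3, 10)

(3, 10)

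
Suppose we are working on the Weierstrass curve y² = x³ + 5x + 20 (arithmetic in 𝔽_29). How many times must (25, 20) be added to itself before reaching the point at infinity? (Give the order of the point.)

12

2P: tangent at (25, 20): λ = (3·25² + 5)/(2·20) ≡ 24/11. 11⁻¹ ≡ 8 (mod 29), so λ ≡ 24·8 ≡ 18.
  x = λ² - 25 - 25 = 324 - 50 ≡ 13; y = λ·(25 - 13) - 20 ≡ 22. → (13, 22)
3P: (13, 22) + (25, 20). λ = (20 - 22)/(25 - 13) ≡ 27/12 mod 29. 12⁻¹ ≡ 17 (mod 29), so λ ≡ 24.
  x = λ² - 13 - 25 = 576 - 38 ≡ 16; y = λ·(13 - 16) - 22 ≡ 22. → (16, 22)
4P: (16, 22) + (25, 20). λ = (20 - 22)/(25 - 16) ≡ 27/9 mod 29. 9⁻¹ ≡ 13 (mod 29), so λ ≡ 3.
  x = λ² - 16 - 25 = 9 - 41 ≡ 26; y = λ·(16 - 26) - 22 ≡ 6. → (26, 6)
5P: (26, 6) + (25, 20). λ = (20 - 6)/(25 - 26) ≡ 14/28 mod 29. 28⁻¹ ≡ 28 (mod 29) since 28·28 = 784 ≡ 1, so λ ≡ 15.
  x = λ² - 26 - 25 = 225 - 51 ≡ 0; y = λ·(26 - 0) - 6 ≡ 7. → (0, 7)
6P: (0, 7) + (25, 20). λ = (20 - 7)/(25 - 0) ≡ 13/25 mod 29. 25⁻¹ ≡ 7 (mod 29), so λ ≡ 4.
  x = λ² - 0 - 25 = 16 - 25 ≡ 20; y = λ·(0 - 20) - 7 ≡ 0. → (20, 0)
7P: (20, 0) + (25, 20). λ = (20 - 0)/(25 - 20) ≡ 20/5 mod 29. 5⁻¹ ≡ 6 (mod 29), so λ ≡ 4.
  x = λ² - 20 - 25 = 16 - 45 ≡ 0; y = λ·(20 - 0) - 0 ≡ 22. → (0, 22)
8P: (0, 22) + (25, 20). λ = (20 - 22)/(25 - 0) ≡ 27/25 mod 29. 25⁻¹ ≡ 7 (mod 29), so λ ≡ 15.
  x = λ² - 0 - 25 = 225 - 25 ≡ 26; y = λ·(0 - 26) - 22 ≡ 23. → (26, 23)
9P: (26, 23) + (25, 20). λ = (20 - 23)/(25 - 26) ≡ 26/28 mod 29. 28⁻¹ ≡ 28 (mod 29), so λ ≡ 3.
  x = λ² - 26 - 25 = 9 - 51 ≡ 16; y = λ·(26 - 16) - 23 ≡ 7. → (16, 7)
10P: (16, 7) + (25, 20). λ = (20 - 7)/(25 - 16) ≡ 13/9 mod 29. 9⁻¹ ≡ 13 (mod 29) since 9·13 = 117 ≡ 1, so λ ≡ 24.
  x = λ² - 16 - 25 = 576 - 41 ≡ 13; y = λ·(16 - 13) - 7 ≡ 7. → (13, 7)
11P: (13, 7) + (25, 20). λ = (20 - 7)/(25 - 13) ≡ 13/12 mod 29. 12⁻¹ ≡ 17 (mod 29) since 12·17 = 204 ≡ 1, so λ ≡ 18.
  x = λ² - 13 - 25 = 324 - 38 ≡ 25; y = λ·(13 - 25) - 7 ≡ 9. → (25, 9)
12P: (25, 9) + (25, 20): same x and y₁ ≡ -y₂, so the sum is the point at infinity.
12P = the point at infinity, so the order is 12.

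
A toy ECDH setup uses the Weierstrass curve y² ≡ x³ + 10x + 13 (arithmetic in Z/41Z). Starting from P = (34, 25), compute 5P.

Double-and-add on 5 = (101)₂. Start with P = (34, 25) for the leading 1-bit.
double: tangent at (34, 25): λ = (3·34² + 10)/(2·25) ≡ 34/9. 9⁻¹ ≡ 32 (mod 41) since 9·32 = 288 ≡ 1, so λ ≡ 34·32 ≡ 22.
  x = λ² - 34 - 34 = 484 - 68 ≡ 6; y = λ·(34 - 6) - 25 ≡ 17. → (6, 17)
double: tangent at (6, 17): λ = (3·6² + 10)/(2·17) ≡ 36/34. 34⁻¹ ≡ 35 (mod 41) since 34·35 = 1190 ≡ 1, so λ ≡ 36·35 ≡ 30.
  x = λ² - 6 - 6 = 900 - 12 ≡ 27; y = λ·(6 - 27) - 17 ≡ 9. → (27, 9)
add P: (27, 9) + (34, 25). λ = (25 - 9)/(34 - 27) ≡ 16/7 mod 41. 7⁻¹ ≡ 6 (mod 41) since 7·6 = 42 ≡ 1, so λ ≡ 14.
  x = λ² - 27 - 34 = 196 - 61 ≡ 12; y = λ·(27 - 12) - 9 ≡ 37. → (12, 37)

(12, 37)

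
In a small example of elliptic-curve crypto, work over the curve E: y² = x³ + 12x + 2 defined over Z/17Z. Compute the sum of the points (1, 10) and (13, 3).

(7, 2)

(1, 10) + (13, 3). λ = (3 - 10)/(13 - 1) ≡ 10/12 mod 17. 12⁻¹ ≡ 10 (mod 17) since 12·10 = 120 ≡ 1, so λ ≡ 15.
  x = λ² - 1 - 13 = 225 - 14 ≡ 7; y = λ·(1 - 7) - 10 ≡ 2. → (7, 2)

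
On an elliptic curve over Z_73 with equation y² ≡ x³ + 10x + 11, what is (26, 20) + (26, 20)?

(15, 55)

tangent at (26, 20): λ = (3·26² + 10)/(2·20) ≡ 67/40. 40⁻¹ ≡ 42 (mod 73) since 40·42 = 1680 ≡ 1, so λ ≡ 67·42 ≡ 40.
  x = λ² - 26 - 26 = 1600 - 52 ≡ 15; y = λ·(26 - 15) - 20 ≡ 55. → (15, 55)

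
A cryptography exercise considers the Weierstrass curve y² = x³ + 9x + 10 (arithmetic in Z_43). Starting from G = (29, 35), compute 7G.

Repeated addition: build up to 7G.
2G: tangent at (29, 35): λ = (3·29² + 9)/(2·35) ≡ 38/27. 27⁻¹ ≡ 8 (mod 43), so λ ≡ 38·8 ≡ 3.
  x = λ² - 29 - 29 = 9 - 58 ≡ 37; y = λ·(29 - 37) - 35 ≡ 27. → (37, 27)
3G: (37, 27) + (29, 35). λ = (35 - 27)/(29 - 37) ≡ 8/35 mod 43. 35⁻¹ ≡ 16 (mod 43) since 35·16 = 560 ≡ 1, so λ ≡ 42.
  x = λ² - 37 - 29 = 1764 - 66 ≡ 21; y = λ·(37 - 21) - 27 ≡ 0. → (21, 0)
4G: (21, 0) + (29, 35). λ = (35 - 0)/(29 - 21) ≡ 35/8 mod 43. 8⁻¹ ≡ 27 (mod 43) since 8·27 = 216 ≡ 1, so λ ≡ 42.
  x = λ² - 21 - 29 = 1764 - 50 ≡ 37; y = λ·(21 - 37) - 0 ≡ 16. → (37, 16)
5G: (37, 16) + (29, 35). λ = (35 - 16)/(29 - 37) ≡ 19/35 mod 43. 35⁻¹ ≡ 16 (mod 43), so λ ≡ 3.
  x = λ² - 37 - 29 = 9 - 66 ≡ 29; y = λ·(37 - 29) - 16 ≡ 8. → (29, 8)
6G: (29, 8) + (29, 35): same x and y₁ ≡ -y₂, so the sum is the point at infinity.
7G: the point at infinity + (29, 35) = (29, 35) (identity).

(29, 35)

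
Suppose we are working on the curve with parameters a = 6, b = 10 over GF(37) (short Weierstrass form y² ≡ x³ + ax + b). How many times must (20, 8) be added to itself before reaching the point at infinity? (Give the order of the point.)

5

2P: tangent at (20, 8): λ = (3·20² + 6)/(2·8) ≡ 22/16. 16⁻¹ ≡ 7 (mod 37), so λ ≡ 22·7 ≡ 6.
  x = λ² - 20 - 20 = 36 - 40 ≡ 33; y = λ·(20 - 33) - 8 ≡ 25. → (33, 25)
3P: (33, 25) + (20, 8). λ = (8 - 25)/(20 - 33) ≡ 20/24 mod 37. 24⁻¹ ≡ 17 (mod 37), so λ ≡ 7.
  x = λ² - 33 - 20 = 49 - 53 ≡ 33; y = λ·(33 - 33) - 25 ≡ 12. → (33, 12)
4P: (33, 12) + (20, 8). λ = (8 - 12)/(20 - 33) ≡ 33/24 mod 37. 24⁻¹ ≡ 17 (mod 37), so λ ≡ 6.
  x = λ² - 33 - 20 = 36 - 53 ≡ 20; y = λ·(33 - 20) - 12 ≡ 29. → (20, 29)
5P: (20, 29) + (20, 8): same x and y₁ ≡ -y₂, so the sum is the point at infinity.
5P = the point at infinity, so the order is 5.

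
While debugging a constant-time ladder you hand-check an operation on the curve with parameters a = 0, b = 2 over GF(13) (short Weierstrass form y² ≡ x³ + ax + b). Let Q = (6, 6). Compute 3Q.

Repeated addition: build up to 3Q.
2Q: tangent at (6, 6): λ = (3·6² + 0)/(2·6) ≡ 4/12. 12⁻¹ ≡ 12 (mod 13), so λ ≡ 4·12 ≡ 9.
  x = λ² - 6 - 6 = 81 - 12 ≡ 4; y = λ·(6 - 4) - 6 ≡ 12. → (4, 12)
3Q: (4, 12) + (6, 6). λ = (6 - 12)/(6 - 4) ≡ 7/2 mod 13. 2⁻¹ ≡ 7 (mod 13), so λ ≡ 10.
  x = λ² - 4 - 6 = 100 - 10 ≡ 12; y = λ·(4 - 12) - 12 ≡ 12. → (12, 12)

(12, 12)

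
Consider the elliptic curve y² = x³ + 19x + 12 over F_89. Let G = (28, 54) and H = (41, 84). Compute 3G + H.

(47, 81)

First 3G:
Repeated addition: build up to 3G.
2G: tangent at (28, 54): λ = (3·28² + 19)/(2·54) ≡ 57/19. 19⁻¹ ≡ 75 (mod 89), so λ ≡ 57·75 ≡ 3.
  x = λ² - 28 - 28 = 9 - 56 ≡ 42; y = λ·(28 - 42) - 54 ≡ 82. → (42, 82)
3G: (42, 82) + (28, 54). λ = (54 - 82)/(28 - 42) ≡ 61/75 mod 89. 75⁻¹ ≡ 19 (mod 89), so λ ≡ 2.
  x = λ² - 42 - 28 = 4 - 70 ≡ 23; y = λ·(42 - 23) - 82 ≡ 45. → (23, 45)
3G = (23, 45).
Finally 3G + H:
(23, 45) + (41, 84). λ = (84 - 45)/(41 - 23) ≡ 39/18 mod 89. 18⁻¹ ≡ 5 (mod 89) since 18·5 = 90 ≡ 1, so λ ≡ 17.
  x = λ² - 23 - 41 = 289 - 64 ≡ 47; y = λ·(23 - 47) - 45 ≡ 81. → (47, 81)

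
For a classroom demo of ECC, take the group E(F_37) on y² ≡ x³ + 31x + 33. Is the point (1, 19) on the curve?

yes

y² = 19² ≡ 28; x³ + 31x + 33 = 65 ≡ 28 (mod 37). 28 = 28.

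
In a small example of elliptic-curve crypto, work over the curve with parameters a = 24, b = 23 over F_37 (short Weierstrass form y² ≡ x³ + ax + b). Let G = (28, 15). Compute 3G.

Repeated addition: build up to 3G.
2G: tangent at (28, 15): λ = (3·28² + 24)/(2·15) ≡ 8/30. 30⁻¹ ≡ 21 (mod 37) since 30·21 = 630 ≡ 1, so λ ≡ 8·21 ≡ 20.
  x = λ² - 28 - 28 = 400 - 56 ≡ 11; y = λ·(28 - 11) - 15 ≡ 29. → (11, 29)
3G: (11, 29) + (28, 15). λ = (15 - 29)/(28 - 11) ≡ 23/17 mod 37. 17⁻¹ ≡ 24 (mod 37), so λ ≡ 34.
  x = λ² - 11 - 28 = 1156 - 39 ≡ 7; y = λ·(11 - 7) - 29 ≡ 33. → (7, 33)

(7, 33)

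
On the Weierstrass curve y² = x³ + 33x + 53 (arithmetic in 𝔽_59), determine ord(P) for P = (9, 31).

2P: tangent at (9, 31): λ = (3·9² + 33)/(2·31) ≡ 40/3. 3⁻¹ ≡ 20 (mod 59) since 3·20 = 60 ≡ 1, so λ ≡ 40·20 ≡ 33.
  x = λ² - 9 - 9 = 1089 - 18 ≡ 9; y = λ·(9 - 9) - 31 ≡ 28. → (9, 28)
3P: (9, 28) + (9, 31): same x and y₁ ≡ -y₂, so the sum is 𝒪.
3P = 𝒪, so the order is 3.

3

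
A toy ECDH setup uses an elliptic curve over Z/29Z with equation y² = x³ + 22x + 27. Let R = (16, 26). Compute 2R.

tangent at (16, 26): λ = (3·16² + 22)/(2·26) ≡ 7/23. 23⁻¹ ≡ 24 (mod 29), so λ ≡ 7·24 ≡ 23.
  x = λ² - 16 - 16 = 529 - 32 ≡ 4; y = λ·(16 - 4) - 26 ≡ 18. → (4, 18)

(4, 18)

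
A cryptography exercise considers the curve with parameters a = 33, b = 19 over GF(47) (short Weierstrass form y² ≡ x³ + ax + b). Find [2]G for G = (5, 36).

(4, 36)

tangent at (5, 36): λ = (3·5² + 33)/(2·36) ≡ 14/25. 25⁻¹ ≡ 32 (mod 47), so λ ≡ 14·32 ≡ 25.
  x = λ² - 5 - 5 = 625 - 10 ≡ 4; y = λ·(5 - 4) - 36 ≡ 36. → (4, 36)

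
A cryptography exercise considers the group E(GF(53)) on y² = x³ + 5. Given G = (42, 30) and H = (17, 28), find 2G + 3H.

First 2G:
Repeated addition: build up to 2G.
2G: tangent at (42, 30): λ = (3·42² + 0)/(2·30) ≡ 45/7. 7⁻¹ ≡ 38 (mod 53), so λ ≡ 45·38 ≡ 14.
  x = λ² - 42 - 42 = 196 - 84 ≡ 6; y = λ·(42 - 6) - 30 ≡ 50. → (6, 50)
2G = (6, 50).
Next 3H:
Repeated addition: build up to 3H.
2H: tangent at (17, 28): λ = (3·17² + 0)/(2·28) ≡ 19/3. 3⁻¹ ≡ 18 (mod 53) since 3·18 = 54 ≡ 1, so λ ≡ 19·18 ≡ 24.
  x = λ² - 17 - 17 = 576 - 34 ≡ 12; y = λ·(17 - 12) - 28 ≡ 39. → (12, 39)
3H: (12, 39) + (17, 28). λ = (28 - 39)/(17 - 12) ≡ 42/5 mod 53. 5⁻¹ ≡ 32 (mod 53) since 5·32 = 160 ≡ 1, so λ ≡ 19.
  x = λ² - 12 - 17 = 361 - 29 ≡ 14; y = λ·(12 - 14) - 39 ≡ 29. → (14, 29)
3H = (14, 29).
Finally 2G + 3H:
(6, 50) + (14, 29). λ = (29 - 50)/(14 - 6) ≡ 32/8 mod 53. 8⁻¹ ≡ 20 (mod 53), so λ ≡ 4.
  x = λ² - 6 - 14 = 16 - 20 ≡ 49; y = λ·(6 - 49) - 50 ≡ 43. → (49, 43)

(49, 43)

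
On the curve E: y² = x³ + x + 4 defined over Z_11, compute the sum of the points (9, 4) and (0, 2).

(3, 1)

(9, 4) + (0, 2). λ = (2 - 4)/(0 - 9) ≡ 9/2 mod 11. 2⁻¹ ≡ 6 (mod 11), so λ ≡ 10.
  x = λ² - 9 - 0 = 100 - 9 ≡ 3; y = λ·(9 - 3) - 4 ≡ 1. → (3, 1)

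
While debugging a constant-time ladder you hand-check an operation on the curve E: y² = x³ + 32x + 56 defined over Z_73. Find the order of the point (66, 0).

2P: (66, 0) + (66, 0): same x and y₁ ≡ -y₂, so the sum is 𝒪.
2P = 𝒪, so the order is 2.

2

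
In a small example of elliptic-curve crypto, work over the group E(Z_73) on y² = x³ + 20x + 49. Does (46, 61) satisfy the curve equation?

y² = 61² ≡ 71; x³ + 20x + 49 = 98305 ≡ 47 (mod 73). 71 ≠ 47.

no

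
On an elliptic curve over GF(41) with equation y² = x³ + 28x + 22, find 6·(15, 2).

O

Write P = (15, 2).
Repeated addition: build up to 6P.
2P: tangent at (15, 2): λ = (3·15² + 28)/(2·2) ≡ 6/4. 4⁻¹ ≡ 31 (mod 41) since 4·31 = 124 ≡ 1, so λ ≡ 6·31 ≡ 22.
  x = λ² - 15 - 15 = 484 - 30 ≡ 3; y = λ·(15 - 3) - 2 ≡ 16. → (3, 16)
3P: (3, 16) + (15, 2). λ = (2 - 16)/(15 - 3) ≡ 27/12 mod 41. 12⁻¹ ≡ 24 (mod 41), so λ ≡ 33.
  x = λ² - 3 - 15 = 1089 - 18 ≡ 5; y = λ·(3 - 5) - 16 ≡ 0. → (5, 0)
4P: (5, 0) + (15, 2). λ = (2 - 0)/(15 - 5) ≡ 2/10 mod 41. 10⁻¹ ≡ 37 (mod 41), so λ ≡ 33.
  x = λ² - 5 - 15 = 1089 - 20 ≡ 3; y = λ·(5 - 3) - 0 ≡ 25. → (3, 25)
5P: (3, 25) + (15, 2). λ = (2 - 25)/(15 - 3) ≡ 18/12 mod 41. 12⁻¹ ≡ 24 (mod 41) since 12·24 = 288 ≡ 1, so λ ≡ 22.
  x = λ² - 3 - 15 = 484 - 18 ≡ 15; y = λ·(3 - 15) - 25 ≡ 39. → (15, 39)
6P: (15, 39) + (15, 2): same x and y₁ ≡ -y₂, so the sum is 𝒪.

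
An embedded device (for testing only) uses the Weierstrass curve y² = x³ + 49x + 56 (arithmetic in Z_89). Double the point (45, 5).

tangent at (45, 5): λ = (3·45² + 49)/(2·5) ≡ 72/10. 10⁻¹ ≡ 9 (mod 89), so λ ≡ 72·9 ≡ 25.
  x = λ² - 45 - 45 = 625 - 90 ≡ 1; y = λ·(45 - 1) - 5 ≡ 27. → (1, 27)

(1, 27)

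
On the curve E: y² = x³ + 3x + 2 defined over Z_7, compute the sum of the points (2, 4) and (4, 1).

(2, 4) + (4, 1). λ = (1 - 4)/(4 - 2) ≡ 4/2 mod 7. 2⁻¹ ≡ 4 (mod 7) since 2·4 = 8 ≡ 1, so λ ≡ 2.
  x = λ² - 2 - 4 = 4 - 6 ≡ 5; y = λ·(2 - 5) - 4 ≡ 4. → (5, 4)

(5, 4)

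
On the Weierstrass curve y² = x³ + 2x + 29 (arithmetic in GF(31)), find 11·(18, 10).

Write Q = (18, 10).
Repeated addition: build up to 11Q.
2Q: tangent at (18, 10): λ = (3·18² + 2)/(2·10) ≡ 13/20. 20⁻¹ ≡ 14 (mod 31), so λ ≡ 13·14 ≡ 27.
  x = λ² - 18 - 18 = 729 - 36 ≡ 11; y = λ·(18 - 11) - 10 ≡ 24. → (11, 24)
3Q: (11, 24) + (18, 10). λ = (10 - 24)/(18 - 11) ≡ 17/7 mod 31. 7⁻¹ ≡ 9 (mod 31) since 7·9 = 63 ≡ 1, so λ ≡ 29.
  x = λ² - 11 - 18 = 841 - 29 ≡ 6; y = λ·(11 - 6) - 24 ≡ 28. → (6, 28)
4Q: (6, 28) + (18, 10). λ = (10 - 28)/(18 - 6) ≡ 13/12 mod 31. 12⁻¹ ≡ 13 (mod 31) since 12·13 = 156 ≡ 1, so λ ≡ 14.
  x = λ² - 6 - 18 = 196 - 24 ≡ 17; y = λ·(6 - 17) - 28 ≡ 4. → (17, 4)
5Q: (17, 4) + (18, 10). λ = (10 - 4)/(18 - 17) ≡ 6/1 mod 31. 1⁻¹ ≡ 1 (mod 31), so λ ≡ 6.
  x = λ² - 17 - 18 = 36 - 35 ≡ 1; y = λ·(17 - 1) - 4 ≡ 30. → (1, 30)
6Q: (1, 30) + (18, 10). λ = (10 - 30)/(18 - 1) ≡ 11/17 mod 31. 17⁻¹ ≡ 11 (mod 31), so λ ≡ 28.
  x = λ² - 1 - 18 = 784 - 19 ≡ 21; y = λ·(1 - 21) - 30 ≡ 30. → (21, 30)
7Q: (21, 30) + (18, 10). λ = (10 - 30)/(18 - 21) ≡ 11/28 mod 31. 28⁻¹ ≡ 10 (mod 31), so λ ≡ 17.
  x = λ² - 21 - 18 = 289 - 39 ≡ 2; y = λ·(21 - 2) - 30 ≡ 14. → (2, 14)
8Q: (2, 14) + (18, 10). λ = (10 - 14)/(18 - 2) ≡ 27/16 mod 31. 16⁻¹ ≡ 2 (mod 31), so λ ≡ 23.
  x = λ² - 2 - 18 = 529 - 20 ≡ 13; y = λ·(2 - 13) - 14 ≡ 12. → (13, 12)
9Q: (13, 12) + (18, 10). λ = (10 - 12)/(18 - 13) ≡ 29/5 mod 31. 5⁻¹ ≡ 25 (mod 31) since 5·25 = 125 ≡ 1, so λ ≡ 12.
  x = λ² - 13 - 18 = 144 - 31 ≡ 20; y = λ·(13 - 20) - 12 ≡ 28. → (20, 28)
10Q: (20, 28) + (18, 10). λ = (10 - 28)/(18 - 20) ≡ 13/29 mod 31. 29⁻¹ ≡ 15 (mod 31) since 29·15 = 435 ≡ 1, so λ ≡ 9.
  x = λ² - 20 - 18 = 81 - 38 ≡ 12; y = λ·(20 - 12) - 28 ≡ 13. → (12, 13)
11Q: (12, 13) + (18, 10). λ = (10 - 13)/(18 - 12) ≡ 28/6 mod 31. 6⁻¹ ≡ 26 (mod 31), so λ ≡ 15.
  x = λ² - 12 - 18 = 225 - 30 ≡ 9; y = λ·(12 - 9) - 13 ≡ 1. → (9, 1)

(9, 1)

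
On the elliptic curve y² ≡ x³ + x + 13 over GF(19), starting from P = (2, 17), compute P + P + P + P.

(18, 7)

Repeated addition: build up to 4P.
2P: tangent at (2, 17): λ = (3·2² + 1)/(2·17) ≡ 13/15. 15⁻¹ ≡ 14 (mod 19) since 15·14 = 210 ≡ 1, so λ ≡ 13·14 ≡ 11.
  x = λ² - 2 - 2 = 121 - 4 ≡ 3; y = λ·(2 - 3) - 17 ≡ 10. → (3, 10)
3P: (3, 10) + (2, 17). λ = (17 - 10)/(2 - 3) ≡ 7/18 mod 19. 18⁻¹ ≡ 18 (mod 19), so λ ≡ 12.
  x = λ² - 3 - 2 = 144 - 5 ≡ 6; y = λ·(3 - 6) - 10 ≡ 11. → (6, 11)
4P: (6, 11) + (2, 17). λ = (17 - 11)/(2 - 6) ≡ 6/15 mod 19. 15⁻¹ ≡ 14 (mod 19) since 15·14 = 210 ≡ 1, so λ ≡ 8.
  x = λ² - 6 - 2 = 64 - 8 ≡ 18; y = λ·(6 - 18) - 11 ≡ 7. → (18, 7)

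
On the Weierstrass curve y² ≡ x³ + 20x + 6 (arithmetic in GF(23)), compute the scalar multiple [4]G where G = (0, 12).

Double-and-add on 4 = (100)₂. Start with G = (0, 12) for the leading 1-bit.
double: tangent at (0, 12): λ = (3·0² + 20)/(2·12) ≡ 20/1. 1⁻¹ ≡ 1 (mod 23) since 1·1 = 1 ≡ 1, so λ ≡ 20·1 ≡ 20.
  x = λ² - 0 - 0 = 400 - 0 ≡ 9; y = λ·(0 - 9) - 12 ≡ 15. → (9, 15)
double: tangent at (9, 15): λ = (3·9² + 20)/(2·15) ≡ 10/7. 7⁻¹ ≡ 10 (mod 23), so λ ≡ 10·10 ≡ 8.
  x = λ² - 9 - 9 = 64 - 18 ≡ 0; y = λ·(9 - 0) - 15 ≡ 11. → (0, 11)

(0, 11)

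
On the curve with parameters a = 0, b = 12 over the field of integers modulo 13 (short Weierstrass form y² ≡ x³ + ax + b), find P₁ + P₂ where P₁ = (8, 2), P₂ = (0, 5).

(8, 2) + (0, 5). λ = (5 - 2)/(0 - 8) ≡ 3/5 mod 13. 5⁻¹ ≡ 8 (mod 13), so λ ≡ 11.
  x = λ² - 8 - 0 = 121 - 8 ≡ 9; y = λ·(8 - 9) - 2 ≡ 0. → (9, 0)

(9, 0)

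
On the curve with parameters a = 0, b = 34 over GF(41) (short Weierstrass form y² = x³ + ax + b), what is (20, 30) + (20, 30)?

tangent at (20, 30): λ = (3·20² + 0)/(2·30) ≡ 11/19. 19⁻¹ ≡ 13 (mod 41) since 19·13 = 247 ≡ 1, so λ ≡ 11·13 ≡ 20.
  x = λ² - 20 - 20 = 400 - 40 ≡ 32; y = λ·(20 - 32) - 30 ≡ 17. → (32, 17)

(32, 17)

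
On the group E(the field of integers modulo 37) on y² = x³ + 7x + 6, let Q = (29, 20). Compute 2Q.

tangent at (29, 20): λ = (3·29² + 7)/(2·20) ≡ 14/3. 3⁻¹ ≡ 25 (mod 37) since 3·25 = 75 ≡ 1, so λ ≡ 14·25 ≡ 17.
  x = λ² - 29 - 29 = 289 - 58 ≡ 9; y = λ·(29 - 9) - 20 ≡ 24. → (9, 24)

(9, 24)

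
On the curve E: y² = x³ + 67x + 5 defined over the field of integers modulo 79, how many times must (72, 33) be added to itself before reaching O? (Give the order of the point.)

2P: tangent at (72, 33): λ = (3·72² + 67)/(2·33) ≡ 56/66. 66⁻¹ ≡ 6 (mod 79) since 66·6 = 396 ≡ 1, so λ ≡ 56·6 ≡ 20.
  x = λ² - 72 - 72 = 400 - 144 ≡ 19; y = λ·(72 - 19) - 33 ≡ 0. → (19, 0)
3P: (19, 0) + (72, 33). λ = (33 - 0)/(72 - 19) ≡ 33/53 mod 79. 53⁻¹ ≡ 3 (mod 79), so λ ≡ 20.
  x = λ² - 19 - 72 = 400 - 91 ≡ 72; y = λ·(19 - 72) - 0 ≡ 46. → (72, 46)
4P: (72, 46) + (72, 33): same x and y₁ ≡ -y₂, so the sum is O.
4P = O, so the order is 4.

4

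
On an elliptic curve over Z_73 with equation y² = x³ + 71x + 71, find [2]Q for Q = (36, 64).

(26, 32)

tangent at (36, 64): λ = (3·36² + 71)/(2·64) ≡ 17/55. 55⁻¹ ≡ 4 (mod 73) since 55·4 = 220 ≡ 1, so λ ≡ 17·4 ≡ 68.
  x = λ² - 36 - 36 = 4624 - 72 ≡ 26; y = λ·(36 - 26) - 64 ≡ 32. → (26, 32)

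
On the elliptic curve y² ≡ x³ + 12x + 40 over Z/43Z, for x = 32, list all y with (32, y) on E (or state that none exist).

none

x³ + 12x + 40 = 33192 ≡ 39 (mod 43).
39 is a non-residue mod 43; no y exists.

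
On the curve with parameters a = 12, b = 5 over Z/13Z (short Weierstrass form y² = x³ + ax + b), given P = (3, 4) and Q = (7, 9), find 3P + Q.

O

First 3P:
Repeated addition: build up to 3P.
2P: tangent at (3, 4): λ = (3·3² + 12)/(2·4) ≡ 0/8. 8⁻¹ ≡ 5 (mod 13) since 8·5 = 40 ≡ 1, so λ ≡ 0·5 ≡ 0.
  x = λ² - 3 - 3 = 0 - 6 ≡ 7; y = λ·(3 - 7) - 4 ≡ 9. → (7, 9)
3P: (7, 9) + (3, 4). λ = (4 - 9)/(3 - 7) ≡ 8/9 mod 13. 9⁻¹ ≡ 3 (mod 13) since 9·3 = 27 ≡ 1, so λ ≡ 11.
  x = λ² - 7 - 3 = 121 - 10 ≡ 7; y = λ·(7 - 7) - 9 ≡ 4. → (7, 4)
3P = (7, 4).
Finally 3P + Q:
(7, 4) + (7, 9): same x and y₁ ≡ -y₂, so the sum is the point at infinity.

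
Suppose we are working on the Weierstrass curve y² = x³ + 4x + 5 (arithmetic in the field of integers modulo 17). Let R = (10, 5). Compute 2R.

tangent at (10, 5): λ = (3·10² + 4)/(2·5) ≡ 15/10. 10⁻¹ ≡ 12 (mod 17) since 10·12 = 120 ≡ 1, so λ ≡ 15·12 ≡ 10.
  x = λ² - 10 - 10 = 100 - 20 ≡ 12; y = λ·(10 - 12) - 5 ≡ 9. → (12, 9)

(12, 9)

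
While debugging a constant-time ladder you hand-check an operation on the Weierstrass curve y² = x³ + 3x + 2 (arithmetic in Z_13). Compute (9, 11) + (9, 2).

The two points share x = 9 and their y-coordinates satisfy 11 + 2 ≡ 0 (mod 13), so they are inverses. Their sum is O.

O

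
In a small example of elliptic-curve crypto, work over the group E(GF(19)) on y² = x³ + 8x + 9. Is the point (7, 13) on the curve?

no

y² = 13² ≡ 17; x³ + 8x + 9 = 408 ≡ 9 (mod 19). 17 ≠ 9.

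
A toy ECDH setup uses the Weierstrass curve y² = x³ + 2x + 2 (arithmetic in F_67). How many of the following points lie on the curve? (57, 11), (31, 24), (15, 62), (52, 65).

2

(57, 11): 11² ≡ 54, rhs ≡ 54 → on.
(31, 24): 24² ≡ 40, rhs ≡ 40 → on.
(15, 62): 62² ≡ 25, rhs ≡ 57 → off.
(52, 65): 65² ≡ 4, rhs ≡ 14 → off.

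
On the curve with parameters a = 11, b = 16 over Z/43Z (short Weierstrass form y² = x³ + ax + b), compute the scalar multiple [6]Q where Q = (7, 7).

(25, 7)

Repeated addition: build up to 6Q.
2Q: tangent at (7, 7): λ = (3·7² + 11)/(2·7) ≡ 29/14. 14⁻¹ ≡ 40 (mod 43), so λ ≡ 29·40 ≡ 42.
  x = λ² - 7 - 7 = 1764 - 14 ≡ 30; y = λ·(7 - 30) - 7 ≡ 16. → (30, 16)
3Q: (30, 16) + (7, 7). λ = (7 - 16)/(7 - 30) ≡ 34/20 mod 43. 20⁻¹ ≡ 28 (mod 43), so λ ≡ 6.
  x = λ² - 30 - 7 = 36 - 37 ≡ 42; y = λ·(30 - 42) - 16 ≡ 41. → (42, 41)
4Q: (42, 41) + (7, 7). λ = (7 - 41)/(7 - 42) ≡ 9/8 mod 43. 8⁻¹ ≡ 27 (mod 43) since 8·27 = 216 ≡ 1, so λ ≡ 28.
  x = λ² - 42 - 7 = 784 - 49 ≡ 4; y = λ·(42 - 4) - 41 ≡ 34. → (4, 34)
5Q: (4, 34) + (7, 7). λ = (7 - 34)/(7 - 4) ≡ 16/3 mod 43. 3⁻¹ ≡ 29 (mod 43) since 3·29 = 87 ≡ 1, so λ ≡ 34.
  x = λ² - 4 - 7 = 1156 - 11 ≡ 27; y = λ·(4 - 27) - 34 ≡ 1. → (27, 1)
6Q: (27, 1) + (7, 7). λ = (7 - 1)/(7 - 27) ≡ 6/23 mod 43. 23⁻¹ ≡ 15 (mod 43), so λ ≡ 4.
  x = λ² - 27 - 7 = 16 - 34 ≡ 25; y = λ·(27 - 25) - 1 ≡ 7. → (25, 7)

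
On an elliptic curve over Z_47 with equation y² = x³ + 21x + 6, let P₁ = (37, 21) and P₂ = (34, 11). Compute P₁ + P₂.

(37, 21) + (34, 11). λ = (11 - 21)/(34 - 37) ≡ 37/44 mod 47. 44⁻¹ ≡ 31 (mod 47), so λ ≡ 19.
  x = λ² - 37 - 34 = 361 - 71 ≡ 8; y = λ·(37 - 8) - 21 ≡ 13. → (8, 13)

(8, 13)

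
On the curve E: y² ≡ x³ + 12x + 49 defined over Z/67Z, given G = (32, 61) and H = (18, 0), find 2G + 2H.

(57, 66)

First 2G:
Repeated addition: build up to 2G.
2G: tangent at (32, 61): λ = (3·32² + 12)/(2·61) ≡ 2/55. 55⁻¹ ≡ 39 (mod 67), so λ ≡ 2·39 ≡ 11.
  x = λ² - 32 - 32 = 121 - 64 ≡ 57; y = λ·(32 - 57) - 61 ≡ 66. → (57, 66)
2G = (57, 66).
Next 2H:
Repeated addition: build up to 2H.
2H: (18, 0) + (18, 0): same x and y₁ ≡ -y₂, so the sum is ∞.
2H = ∞.
Finally 2G + 2H:
(57, 66) + ∞ = (57, 66) (identity).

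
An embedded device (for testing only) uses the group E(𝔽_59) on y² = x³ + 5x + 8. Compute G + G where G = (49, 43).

tangent at (49, 43): λ = (3·49² + 5)/(2·43) ≡ 10/27. 27⁻¹ ≡ 35 (mod 59) since 27·35 = 945 ≡ 1, so λ ≡ 10·35 ≡ 55.
  x = λ² - 49 - 49 = 3025 - 98 ≡ 36; y = λ·(49 - 36) - 43 ≡ 23. → (36, 23)

(36, 23)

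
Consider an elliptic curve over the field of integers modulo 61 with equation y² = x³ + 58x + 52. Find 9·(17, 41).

(29, 25)

Write Q = (17, 41).
Double-and-add on 9 = (1001)₂. Start with Q = (17, 41) for the leading 1-bit.
double: tangent at (17, 41): λ = (3·17² + 58)/(2·41) ≡ 10/21. 21⁻¹ ≡ 32 (mod 61) since 21·32 = 672 ≡ 1, so λ ≡ 10·32 ≡ 15.
  x = λ² - 17 - 17 = 225 - 34 ≡ 8; y = λ·(17 - 8) - 41 ≡ 33. → (8, 33)
double: tangent at (8, 33): λ = (3·8² + 58)/(2·33) ≡ 6/5. 5⁻¹ ≡ 49 (mod 61) since 5·49 = 245 ≡ 1, so λ ≡ 6·49 ≡ 50.
  x = λ² - 8 - 8 = 2500 - 16 ≡ 44; y = λ·(8 - 44) - 33 ≡ 58. → (44, 58)
double: tangent at (44, 58): λ = (3·44² + 58)/(2·58) ≡ 10/55. 55⁻¹ ≡ 10 (mod 61), so λ ≡ 10·10 ≡ 39.
  x = λ² - 44 - 44 = 1521 - 88 ≡ 30; y = λ·(44 - 30) - 58 ≡ 0. → (30, 0)
add Q: (30, 0) + (17, 41). λ = (41 - 0)/(17 - 30) ≡ 41/48 mod 61. 48⁻¹ ≡ 14 (mod 61) since 48·14 = 672 ≡ 1, so λ ≡ 25.
  x = λ² - 30 - 17 = 625 - 47 ≡ 29; y = λ·(30 - 29) - 0 ≡ 25. → (29, 25)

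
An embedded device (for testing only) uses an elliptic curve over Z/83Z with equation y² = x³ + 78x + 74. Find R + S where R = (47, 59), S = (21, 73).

(47, 59) + (21, 73). λ = (73 - 59)/(21 - 47) ≡ 14/57 mod 83. 57⁻¹ ≡ 67 (mod 83), so λ ≡ 25.
  x = λ² - 47 - 21 = 625 - 68 ≡ 59; y = λ·(47 - 59) - 59 ≡ 56. → (59, 56)

(59, 56)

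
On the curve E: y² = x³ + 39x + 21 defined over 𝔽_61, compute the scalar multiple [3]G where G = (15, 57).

Repeated addition: build up to 3G.
2G: tangent at (15, 57): λ = (3·15² + 39)/(2·57) ≡ 43/53. 53⁻¹ ≡ 38 (mod 61), so λ ≡ 43·38 ≡ 48.
  x = λ² - 15 - 15 = 2304 - 30 ≡ 17; y = λ·(15 - 17) - 57 ≡ 30. → (17, 30)
3G: (17, 30) + (15, 57). λ = (57 - 30)/(15 - 17) ≡ 27/59 mod 61. 59⁻¹ ≡ 30 (mod 61), so λ ≡ 17.
  x = λ² - 17 - 15 = 289 - 32 ≡ 13; y = λ·(17 - 13) - 30 ≡ 38. → (13, 38)

(13, 38)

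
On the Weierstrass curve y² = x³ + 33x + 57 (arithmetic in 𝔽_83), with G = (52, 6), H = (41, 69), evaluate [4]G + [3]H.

(72, 43)

First 4G:
Double-and-add on 4 = (100)₂. Start with G = (52, 6) for the leading 1-bit.
double: tangent at (52, 6): λ = (3·52² + 33)/(2·6) ≡ 11/12. 12⁻¹ ≡ 7 (mod 83) since 12·7 = 84 ≡ 1, so λ ≡ 11·7 ≡ 77.
  x = λ² - 52 - 52 = 5929 - 104 ≡ 15; y = λ·(52 - 15) - 6 ≡ 21. → (15, 21)
double: tangent at (15, 21): λ = (3·15² + 33)/(2·21) ≡ 44/42. 42⁻¹ ≡ 2 (mod 83) since 42·2 = 84 ≡ 1, so λ ≡ 44·2 ≡ 5.
  x = λ² - 15 - 15 = 25 - 30 ≡ 78; y = λ·(15 - 78) - 21 ≡ 79. → (78, 79)
4G = (78, 79).
Next 3H:
Repeated addition: build up to 3H.
2H: tangent at (41, 69): λ = (3·41² + 33)/(2·69) ≡ 13/55. 55⁻¹ ≡ 80 (mod 83), so λ ≡ 13·80 ≡ 44.
  x = λ² - 41 - 41 = 1936 - 82 ≡ 28; y = λ·(41 - 28) - 69 ≡ 5. → (28, 5)
3H: (28, 5) + (41, 69). λ = (69 - 5)/(41 - 28) ≡ 64/13 mod 83. 13⁻¹ ≡ 32 (mod 83) since 13·32 = 416 ≡ 1, so λ ≡ 56.
  x = λ² - 28 - 41 = 3136 - 69 ≡ 79; y = λ·(28 - 79) - 5 ≡ 44. → (79, 44)
3H = (79, 44).
Finally 4G + 3H:
(78, 79) + (79, 44). λ = (44 - 79)/(79 - 78) ≡ 48/1 mod 83. 1⁻¹ ≡ 1 (mod 83), so λ ≡ 48.
  x = λ² - 78 - 79 = 2304 - 157 ≡ 72; y = λ·(78 - 72) - 79 ≡ 43. → (72, 43)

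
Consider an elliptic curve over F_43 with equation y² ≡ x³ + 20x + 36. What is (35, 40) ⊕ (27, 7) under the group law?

(39, 8)

(35, 40) + (27, 7). λ = (7 - 40)/(27 - 35) ≡ 10/35 mod 43. 35⁻¹ ≡ 16 (mod 43), so λ ≡ 31.
  x = λ² - 35 - 27 = 961 - 62 ≡ 39; y = λ·(35 - 39) - 40 ≡ 8. → (39, 8)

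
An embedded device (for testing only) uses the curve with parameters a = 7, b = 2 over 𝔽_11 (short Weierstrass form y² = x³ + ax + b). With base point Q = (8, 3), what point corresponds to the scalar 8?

(8, 3)

Repeated addition: build up to 8Q.
2Q: tangent at (8, 3): λ = (3·8² + 7)/(2·3) ≡ 1/6. 6⁻¹ ≡ 2 (mod 11), so λ ≡ 1·2 ≡ 2.
  x = λ² - 8 - 8 = 4 - 16 ≡ 10; y = λ·(8 - 10) - 3 ≡ 4. → (10, 4)
3Q: (10, 4) + (8, 3). λ = (3 - 4)/(8 - 10) ≡ 10/9 mod 11. 9⁻¹ ≡ 5 (mod 11), so λ ≡ 6.
  x = λ² - 10 - 8 = 36 - 18 ≡ 7; y = λ·(10 - 7) - 4 ≡ 3. → (7, 3)
4Q: (7, 3) + (8, 3). λ = (3 - 3)/(8 - 7) ≡ 0/1 mod 11. 1⁻¹ ≡ 1 (mod 11) since 1·1 = 1 ≡ 1, so λ ≡ 0.
  x = λ² - 7 - 8 = 0 - 15 ≡ 7; y = λ·(7 - 7) - 3 ≡ 8. → (7, 8)
5Q: (7, 8) + (8, 3). λ = (3 - 8)/(8 - 7) ≡ 6/1 mod 11. 1⁻¹ ≡ 1 (mod 11), so λ ≡ 6.
  x = λ² - 7 - 8 = 36 - 15 ≡ 10; y = λ·(7 - 10) - 8 ≡ 7. → (10, 7)
6Q: (10, 7) + (8, 3). λ = (3 - 7)/(8 - 10) ≡ 7/9 mod 11. 9⁻¹ ≡ 5 (mod 11), so λ ≡ 2.
  x = λ² - 10 - 8 = 4 - 18 ≡ 8; y = λ·(10 - 8) - 7 ≡ 8. → (8, 8)
7Q: (8, 8) + (8, 3): same x and y₁ ≡ -y₂, so the sum is 𝒪.
8Q: 𝒪 + (8, 3) = (8, 3) (identity).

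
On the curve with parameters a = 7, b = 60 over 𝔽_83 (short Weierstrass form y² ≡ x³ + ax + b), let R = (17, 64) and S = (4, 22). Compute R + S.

(69, 17)

(17, 64) + (4, 22). λ = (22 - 64)/(4 - 17) ≡ 41/70 mod 83. 70⁻¹ ≡ 51 (mod 83) since 70·51 = 3570 ≡ 1, so λ ≡ 16.
  x = λ² - 17 - 4 = 256 - 21 ≡ 69; y = λ·(17 - 69) - 64 ≡ 17. → (69, 17)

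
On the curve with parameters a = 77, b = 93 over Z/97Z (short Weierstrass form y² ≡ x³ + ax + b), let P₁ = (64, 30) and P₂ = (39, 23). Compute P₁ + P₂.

(64, 30) + (39, 23). λ = (23 - 30)/(39 - 64) ≡ 90/72 mod 97. 72⁻¹ ≡ 31 (mod 97) since 72·31 = 2232 ≡ 1, so λ ≡ 74.
  x = λ² - 64 - 39 = 5476 - 103 ≡ 38; y = λ·(64 - 38) - 30 ≡ 51. → (38, 51)

(38, 51)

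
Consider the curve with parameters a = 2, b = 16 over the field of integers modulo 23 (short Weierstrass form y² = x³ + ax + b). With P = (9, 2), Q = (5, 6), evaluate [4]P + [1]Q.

(10, 22)

First 4P:
Repeated addition: build up to 4P.
2P: tangent at (9, 2): λ = (3·9² + 2)/(2·2) ≡ 15/4. 4⁻¹ ≡ 6 (mod 23), so λ ≡ 15·6 ≡ 21.
  x = λ² - 9 - 9 = 441 - 18 ≡ 9; y = λ·(9 - 9) - 2 ≡ 21. → (9, 21)
3P: (9, 21) + (9, 2): same x and y₁ ≡ -y₂, so the sum is ∞.
4P: ∞ + (9, 2) = (9, 2) (identity).
4P = (9, 2).
Finally 4P + Q:
(9, 2) + (5, 6). λ = (6 - 2)/(5 - 9) ≡ 4/19 mod 23. 19⁻¹ ≡ 17 (mod 23), so λ ≡ 22.
  x = λ² - 9 - 5 = 484 - 14 ≡ 10; y = λ·(9 - 10) - 2 ≡ 22. → (10, 22)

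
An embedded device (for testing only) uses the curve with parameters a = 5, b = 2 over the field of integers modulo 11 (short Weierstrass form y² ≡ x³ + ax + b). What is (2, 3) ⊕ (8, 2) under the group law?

(2, 3) + (8, 2). λ = (2 - 3)/(8 - 2) ≡ 10/6 mod 11. 6⁻¹ ≡ 2 (mod 11) since 6·2 = 12 ≡ 1, so λ ≡ 9.
  x = λ² - 2 - 8 = 81 - 10 ≡ 5; y = λ·(2 - 5) - 3 ≡ 3. → (5, 3)

(5, 3)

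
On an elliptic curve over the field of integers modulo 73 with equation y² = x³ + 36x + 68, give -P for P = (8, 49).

(8, 24)

-(8, 49) = (8, -49 mod 73) = (8, 24).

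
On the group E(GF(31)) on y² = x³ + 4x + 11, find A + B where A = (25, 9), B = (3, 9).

(25, 9) + (3, 9). λ = (9 - 9)/(3 - 25) ≡ 0/9 mod 31. 9⁻¹ ≡ 7 (mod 31), so λ ≡ 0.
  x = λ² - 25 - 3 = 0 - 28 ≡ 3; y = λ·(25 - 3) - 9 ≡ 22. → (3, 22)

(3, 22)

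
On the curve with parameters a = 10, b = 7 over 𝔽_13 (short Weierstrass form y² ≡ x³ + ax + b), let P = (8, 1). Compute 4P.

Repeated addition: build up to 4P.
2P: tangent at (8, 1): λ = (3·8² + 10)/(2·1) ≡ 7/2. 2⁻¹ ≡ 7 (mod 13), so λ ≡ 7·7 ≡ 10.
  x = λ² - 8 - 8 = 100 - 16 ≡ 6; y = λ·(8 - 6) - 1 ≡ 6. → (6, 6)
3P: (6, 6) + (8, 1). λ = (1 - 6)/(8 - 6) ≡ 8/2 mod 13. 2⁻¹ ≡ 7 (mod 13), so λ ≡ 4.
  x = λ² - 6 - 8 = 16 - 14 ≡ 2; y = λ·(6 - 2) - 6 ≡ 10. → (2, 10)
4P: (2, 10) + (8, 1). λ = (1 - 10)/(8 - 2) ≡ 4/6 mod 13. 6⁻¹ ≡ 11 (mod 13) since 6·11 = 66 ≡ 1, so λ ≡ 5.
  x = λ² - 2 - 8 = 25 - 10 ≡ 2; y = λ·(2 - 2) - 10 ≡ 3. → (2, 3)

(2, 3)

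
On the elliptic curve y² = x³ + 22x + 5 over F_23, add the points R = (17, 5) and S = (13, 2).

(18, 0)

(17, 5) + (13, 2). λ = (2 - 5)/(13 - 17) ≡ 20/19 mod 23. 19⁻¹ ≡ 17 (mod 23), so λ ≡ 18.
  x = λ² - 17 - 13 = 324 - 30 ≡ 18; y = λ·(17 - 18) - 5 ≡ 0. → (18, 0)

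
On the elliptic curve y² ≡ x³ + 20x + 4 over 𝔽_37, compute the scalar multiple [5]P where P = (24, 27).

(26, 28)

Double-and-add on 5 = (101)₂. Start with P = (24, 27) for the leading 1-bit.
double: tangent at (24, 27): λ = (3·24² + 20)/(2·27) ≡ 9/17. 17⁻¹ ≡ 24 (mod 37), so λ ≡ 9·24 ≡ 31.
  x = λ² - 24 - 24 = 961 - 48 ≡ 25; y = λ·(24 - 25) - 27 ≡ 16. → (25, 16)
double: tangent at (25, 16): λ = (3·25² + 20)/(2·16) ≡ 8/32. 32⁻¹ ≡ 22 (mod 37) since 32·22 = 704 ≡ 1, so λ ≡ 8·22 ≡ 28.
  x = λ² - 25 - 25 = 784 - 50 ≡ 31; y = λ·(25 - 31) - 16 ≡ 1. → (31, 1)
add P: (31, 1) + (24, 27). λ = (27 - 1)/(24 - 31) ≡ 26/30 mod 37. 30⁻¹ ≡ 21 (mod 37) since 30·21 = 630 ≡ 1, so λ ≡ 28.
  x = λ² - 31 - 24 = 784 - 55 ≡ 26; y = λ·(31 - 26) - 1 ≡ 28. → (26, 28)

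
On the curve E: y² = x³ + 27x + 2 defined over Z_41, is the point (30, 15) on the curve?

y² = 15² ≡ 20; x³ + 27x + 2 = 27812 ≡ 14 (mod 41). 20 ≠ 14.

no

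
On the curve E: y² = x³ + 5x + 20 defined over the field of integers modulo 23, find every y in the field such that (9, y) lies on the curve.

9, 14

x³ + 5x + 20 = 794 ≡ 12 (mod 23).
Square roots of 12 mod 23: 9 and 14 (since 9² = 81 ≡ 12).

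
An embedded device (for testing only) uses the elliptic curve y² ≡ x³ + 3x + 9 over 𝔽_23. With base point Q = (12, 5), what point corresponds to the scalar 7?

Double-and-add on 7 = (111)₂. Start with Q = (12, 5) for the leading 1-bit.
double: tangent at (12, 5): λ = (3·12² + 3)/(2·5) ≡ 21/10. 10⁻¹ ≡ 7 (mod 23) since 10·7 = 70 ≡ 1, so λ ≡ 21·7 ≡ 9.
  x = λ² - 12 - 12 = 81 - 24 ≡ 11; y = λ·(12 - 11) - 5 ≡ 4. → (11, 4)
add Q: (11, 4) + (12, 5). λ = (5 - 4)/(12 - 11) ≡ 1/1 mod 23. 1⁻¹ ≡ 1 (mod 23), so λ ≡ 1.
  x = λ² - 11 - 12 = 1 - 23 ≡ 1; y = λ·(11 - 1) - 4 ≡ 6. → (1, 6)
double: tangent at (1, 6): λ = (3·1² + 3)/(2·6) ≡ 6/12. 12⁻¹ ≡ 2 (mod 23), so λ ≡ 6·2 ≡ 12.
  x = λ² - 1 - 1 = 144 - 2 ≡ 4; y = λ·(1 - 4) - 6 ≡ 4. → (4, 4)
add Q: (4, 4) + (12, 5). λ = (5 - 4)/(12 - 4) ≡ 1/8 mod 23. 8⁻¹ ≡ 3 (mod 23), so λ ≡ 3.
  x = λ² - 4 - 12 = 9 - 16 ≡ 16; y = λ·(4 - 16) - 4 ≡ 6. → (16, 6)

(16, 6)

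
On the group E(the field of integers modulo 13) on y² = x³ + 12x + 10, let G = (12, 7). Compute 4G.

Double-and-add on 4 = (100)₂. Start with G = (12, 7) for the leading 1-bit.
double: tangent at (12, 7): λ = (3·12² + 12)/(2·7) ≡ 2/1. 1⁻¹ ≡ 1 (mod 13) since 1·1 = 1 ≡ 1, so λ ≡ 2·1 ≡ 2.
  x = λ² - 12 - 12 = 4 - 24 ≡ 6; y = λ·(12 - 6) - 7 ≡ 5. → (6, 5)
double: tangent at (6, 5): λ = (3·6² + 12)/(2·5) ≡ 3/10. 10⁻¹ ≡ 4 (mod 13), so λ ≡ 3·4 ≡ 12.
  x = λ² - 6 - 6 = 144 - 12 ≡ 2; y = λ·(6 - 2) - 5 ≡ 4. → (2, 4)

(2, 4)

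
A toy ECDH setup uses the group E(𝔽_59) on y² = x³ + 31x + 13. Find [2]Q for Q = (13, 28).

(45, 27)

tangent at (13, 28): λ = (3·13² + 31)/(2·28) ≡ 7/56. 56⁻¹ ≡ 39 (mod 59), so λ ≡ 7·39 ≡ 37.
  x = λ² - 13 - 13 = 1369 - 26 ≡ 45; y = λ·(13 - 45) - 28 ≡ 27. → (45, 27)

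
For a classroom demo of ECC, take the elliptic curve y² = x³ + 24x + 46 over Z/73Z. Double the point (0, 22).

(19, 34)

tangent at (0, 22): λ = (3·0² + 24)/(2·22) ≡ 24/44. 44⁻¹ ≡ 5 (mod 73) since 44·5 = 220 ≡ 1, so λ ≡ 24·5 ≡ 47.
  x = λ² - 0 - 0 = 2209 - 0 ≡ 19; y = λ·(0 - 19) - 22 ≡ 34. → (19, 34)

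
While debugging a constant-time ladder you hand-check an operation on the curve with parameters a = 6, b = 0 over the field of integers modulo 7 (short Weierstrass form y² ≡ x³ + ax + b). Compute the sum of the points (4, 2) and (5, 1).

(6, 0)

(4, 2) + (5, 1). λ = (1 - 2)/(5 - 4) ≡ 6/1 mod 7. 1⁻¹ ≡ 1 (mod 7), so λ ≡ 6.
  x = λ² - 4 - 5 = 36 - 9 ≡ 6; y = λ·(4 - 6) - 2 ≡ 0. → (6, 0)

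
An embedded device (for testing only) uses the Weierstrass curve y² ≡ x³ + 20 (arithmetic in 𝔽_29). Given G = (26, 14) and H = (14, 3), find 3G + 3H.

(2, 17)

First 3G:
Repeated addition: build up to 3G.
2G: tangent at (26, 14): λ = (3·26² + 0)/(2·14) ≡ 27/28. 28⁻¹ ≡ 28 (mod 29) since 28·28 = 784 ≡ 1, so λ ≡ 27·28 ≡ 2.
  x = λ² - 26 - 26 = 4 - 52 ≡ 10; y = λ·(26 - 10) - 14 ≡ 18. → (10, 18)
3G: (10, 18) + (26, 14). λ = (14 - 18)/(26 - 10) ≡ 25/16 mod 29. 16⁻¹ ≡ 20 (mod 29) since 16·20 = 320 ≡ 1, so λ ≡ 7.
  x = λ² - 10 - 26 = 49 - 36 ≡ 13; y = λ·(10 - 13) - 18 ≡ 19. → (13, 19)
3G = (13, 19).
Next 3H:
Repeated addition: build up to 3H.
2H: tangent at (14, 3): λ = (3·14² + 0)/(2·3) ≡ 8/6. 6⁻¹ ≡ 5 (mod 29), so λ ≡ 8·5 ≡ 11.
  x = λ² - 14 - 14 = 121 - 28 ≡ 6; y = λ·(14 - 6) - 3 ≡ 27. → (6, 27)
3H: (6, 27) + (14, 3). λ = (3 - 27)/(14 - 6) ≡ 5/8 mod 29. 8⁻¹ ≡ 11 (mod 29), so λ ≡ 26.
  x = λ² - 6 - 14 = 676 - 20 ≡ 18; y = λ·(6 - 18) - 27 ≡ 9. → (18, 9)
3H = (18, 9).
Finally 3G + 3H:
(13, 19) + (18, 9). λ = (9 - 19)/(18 - 13) ≡ 19/5 mod 29. 5⁻¹ ≡ 6 (mod 29), so λ ≡ 27.
  x = λ² - 13 - 18 = 729 - 31 ≡ 2; y = λ·(13 - 2) - 19 ≡ 17. → (2, 17)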